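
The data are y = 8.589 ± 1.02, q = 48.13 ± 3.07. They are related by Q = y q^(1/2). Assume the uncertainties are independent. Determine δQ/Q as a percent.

Since Q is a product/quotient, work with relative uncertainties:
  (1·δy/y)² = (1×0.119)² = 0.0141;  (½·δq/q)² = (0.5×0.0638)² = 0.00102
δQ/Q = √(0.0151) = 0.123

12.3%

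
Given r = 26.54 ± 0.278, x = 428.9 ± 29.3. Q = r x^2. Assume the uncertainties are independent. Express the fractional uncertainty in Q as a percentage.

Each factor contributes (exponent × relative error)² to (δQ/Q)²:
  (1·δr/r)² = (1×0.0105)² = 0.000110;  (2·δx/x)² = (2×0.0683)² = 0.0187
δQ/Q = √(0.0188) = 0.137

13.7%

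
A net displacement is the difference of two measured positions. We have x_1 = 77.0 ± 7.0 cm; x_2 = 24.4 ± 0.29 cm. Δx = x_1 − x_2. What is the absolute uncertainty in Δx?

Sums and differences: (δΔx)² = Σ (cᵢ δxᵢ)².
  (δx_1)² = 49.0;  (δx_2)² = 0.0841
δΔx = √(49.1) = 7.01 cm

7.01 cm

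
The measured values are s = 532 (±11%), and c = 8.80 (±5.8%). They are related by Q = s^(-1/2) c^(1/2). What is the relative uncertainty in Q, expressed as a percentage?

6.22%

Relative error in a monomial: (δQ/Q)² = Σ (nᵢ · δxᵢ/xᵢ)².
  (−½·δs/s)² = (-0.5×0.110)² = 0.00302;  (½·δc/c)² = (0.5×0.0580)² = 0.000841
δQ/Q = √(0.00387) = 0.0622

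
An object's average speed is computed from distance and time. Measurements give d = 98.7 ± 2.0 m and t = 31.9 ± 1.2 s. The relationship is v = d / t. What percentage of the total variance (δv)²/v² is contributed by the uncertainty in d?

22.5%

(δv/v)² = (1·δd/d)² + (-1·δt/t)²
  d term: (1×0.0203)² = 0.000411
  t term: (-1×0.0376)² = 0.00142
Total = 0.00183. Share from d = 0.000411/0.00183 = 0.225.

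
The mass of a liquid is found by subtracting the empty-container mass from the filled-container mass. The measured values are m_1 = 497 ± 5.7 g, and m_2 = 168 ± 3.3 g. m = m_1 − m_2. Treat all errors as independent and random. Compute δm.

6.59 g

Sums and differences: (δm)² = Σ (cᵢ δxᵢ)².
  (δm_1)² = 32.5;  (δm_2)² = 10.9
δm = √(43.4) = 6.59 g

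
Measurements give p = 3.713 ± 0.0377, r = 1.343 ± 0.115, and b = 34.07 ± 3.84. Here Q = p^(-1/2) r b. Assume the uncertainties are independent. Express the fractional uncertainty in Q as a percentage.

Q is a product of powers, so relative uncertainties combine in quadrature:
  (−½·δp/p)² = (-0.5×0.0102)² = 2.58e-05;  (1·δr/r)² = (1×0.0856)² = 0.00733;  (1·δb/b)² = (1×0.113)² = 0.0127
δQ/Q = √(0.0201) = 0.142

14.2%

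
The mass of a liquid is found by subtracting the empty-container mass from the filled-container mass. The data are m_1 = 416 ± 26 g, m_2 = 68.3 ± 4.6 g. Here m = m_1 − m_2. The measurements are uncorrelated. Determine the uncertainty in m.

26.4 g

For a sum/difference, combine absolute errors in quadrature:
  (δm_1)² = 676;  (δm_2)² = 21.2
δm = √(697) = 26.4 g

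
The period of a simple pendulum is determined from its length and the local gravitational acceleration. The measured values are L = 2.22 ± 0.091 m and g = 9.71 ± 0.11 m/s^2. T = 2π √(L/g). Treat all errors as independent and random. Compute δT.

0.0639 s

For a monomial T ∝ L^(1/2), g^(-1/2), fractional errors add in quadrature:
  (½·δL/L)² = (0.5×0.0410)² = 0.000420;  (−½·δg/g)² = (-0.5×0.0113)² = 3.21e-05
δT/T = √(0.000452) = 0.0213
T = 3.00 s, so δT = 0.0213 × 3.00 = 0.0639 s.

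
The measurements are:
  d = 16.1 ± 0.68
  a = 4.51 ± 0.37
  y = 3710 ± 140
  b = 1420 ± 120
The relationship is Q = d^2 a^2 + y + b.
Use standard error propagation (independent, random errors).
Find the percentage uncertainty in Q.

Let p = d^2·a^2 = 5270. δp/p = √((2·δd/d)² + (2·δa/a)²) = √(0.00714 + 0.0269) = 0.185, so δp = 973.
Q = p + y + b: δQ = √(δp² + δy² + δb²) = √(9.47e+05 + 19600 + 14400) = 990
Q = 10400, so δQ/Q = 990/10400 = 0.0952.

9.52%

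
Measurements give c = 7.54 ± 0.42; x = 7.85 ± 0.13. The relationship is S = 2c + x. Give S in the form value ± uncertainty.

22.9 ± 0.850

Absolute uncertainties add in quadrature for a linear combination:
  (2·δc)² = 0.706;  (δx)² = 0.0169
δS = √(0.722) = 0.850
S = 22.9.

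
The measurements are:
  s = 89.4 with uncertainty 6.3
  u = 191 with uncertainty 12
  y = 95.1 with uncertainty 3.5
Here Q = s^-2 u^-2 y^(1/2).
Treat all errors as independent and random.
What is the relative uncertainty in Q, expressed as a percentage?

For a monomial Q ∝ s^-2, u^-2, y^(1/2), fractional errors add in quadrature:
  (-2·δs/s)² = (-2×0.0705)² = 0.0199;  (-2·δu/u)² = (-2×0.0628)² = 0.0158;  (½·δy/y)² = (0.5×0.0368)² = 0.000339
δQ/Q = √(0.0360) = 0.190

19.0%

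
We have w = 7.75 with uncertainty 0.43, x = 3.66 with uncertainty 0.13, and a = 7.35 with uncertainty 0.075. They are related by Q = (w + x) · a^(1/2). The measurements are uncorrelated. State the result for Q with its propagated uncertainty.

30.9 ± 1.23

Let u = w + x = 11.4. δu = √(δw² + δx²) = √(0.185 + 0.0169) = 0.449, so δu/u = 0.0394.
Q is then a monomial in u, a:
δQ/Q = √((δu/u)² + (½·δa/a)²) = √(0.00155 + 2.6e-05) = 0.0397
Q = 30.9, so δQ = 0.0397 × 30.9 = 1.23.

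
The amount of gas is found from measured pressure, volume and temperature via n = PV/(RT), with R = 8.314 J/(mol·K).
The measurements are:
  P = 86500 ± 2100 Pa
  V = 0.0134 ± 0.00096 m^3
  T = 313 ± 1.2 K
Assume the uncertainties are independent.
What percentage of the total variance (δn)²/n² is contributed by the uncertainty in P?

10.3%

(δn/n)² = (1·δP/P)² + (1·δV/V)² + (-1·δT/T)²
  P term: (1×0.0243)² = 0.000589
  V term: (1×0.0716)² = 0.00513
  T term: (-1×0.00383)² = 1.47e-05
Total = 0.00574. Share from P = 0.000589/0.00574 = 0.103.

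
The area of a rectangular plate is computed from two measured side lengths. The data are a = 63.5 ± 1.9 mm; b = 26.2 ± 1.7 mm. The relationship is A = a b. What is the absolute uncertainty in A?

119 mm^2

Since A is a product/quotient, work with relative uncertainties:
  (1·δa/a)² = (1×0.0299)² = 0.000895;  (1·δb/b)² = (1×0.0649)² = 0.00421
δA/A = √(0.00511) = 0.0715
A = 1660 mm^2, so δA = 0.0715 × 1660 = 119 mm^2.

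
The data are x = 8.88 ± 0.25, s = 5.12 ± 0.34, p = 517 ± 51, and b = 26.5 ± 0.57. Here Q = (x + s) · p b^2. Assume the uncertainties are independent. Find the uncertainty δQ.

Let u = x + s = 14.0. δu = √(δx² + δs²) = √(0.0625 + 0.116) = 0.422, so δu/u = 0.0301.
Q is then a monomial in u, p, b:
δQ/Q = √((δu/u)² + (1·δp/p)² + (2·δb/b)²) = √(0.000909 + 0.00973 + 0.00185) = 0.112
Q = 5.08e+06, so δQ = 0.112 × 5.08e+06 = 5.68e+05.

5.68e+05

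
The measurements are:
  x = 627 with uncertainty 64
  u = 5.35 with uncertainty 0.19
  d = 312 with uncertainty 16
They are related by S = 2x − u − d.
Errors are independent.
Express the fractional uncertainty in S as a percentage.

13.8%

For a sum/difference, combine absolute errors in quadrature:
  (2·δx)² = 16400;  (δu)² = 0.0361;  (δd)² = 256
δS = √(16600) = 129
S = 937, so δS/S = 129/937 = 0.138.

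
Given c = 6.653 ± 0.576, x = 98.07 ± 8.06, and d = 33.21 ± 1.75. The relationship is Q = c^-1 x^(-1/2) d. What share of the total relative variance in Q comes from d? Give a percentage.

(δQ/Q)² = (-1·δc/c)² + (−½·δx/x)² + (1·δd/d)²
  c term: (-1×0.0866)² = 0.00750
  x term: (-0.5×0.0822)² = 0.00169
  d term: (1×0.0527)² = 0.00278
Total = 0.0120. Share from d = 0.00278/0.0120 = 0.232.

23.2%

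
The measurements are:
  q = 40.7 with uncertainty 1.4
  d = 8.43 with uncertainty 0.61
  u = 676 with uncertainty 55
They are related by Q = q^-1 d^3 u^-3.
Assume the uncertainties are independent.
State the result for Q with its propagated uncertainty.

Since Q is a product/quotient, work with relative uncertainties:
  (-1·δq/q)² = (-1×0.0344)² = 0.00118;  (3·δd/d)² = (3×0.0724)² = 0.0471;  (-3·δu/u)² = (-3×0.0814)² = 0.0596
δQ/Q = √(0.108) = 0.328
Q = 4.76e-08, so δQ = 0.328 × 4.76e-08 = 1.57e-08.

(4.76 ± 1.57) × 10^-8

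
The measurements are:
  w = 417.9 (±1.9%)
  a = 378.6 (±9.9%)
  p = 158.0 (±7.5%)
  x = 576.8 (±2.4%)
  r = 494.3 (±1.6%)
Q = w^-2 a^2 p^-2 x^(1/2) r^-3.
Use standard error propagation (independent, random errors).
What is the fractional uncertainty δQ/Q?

Relative error in a monomial: (δQ/Q)² = Σ (nᵢ · δxᵢ/xᵢ)².
  (-2·δw/w)² = (-2×0.0190)² = 0.00144;  (2·δa/a)² = (2×0.0990)² = 0.0392;  (-2·δp/p)² = (-2×0.0750)² = 0.0225;  (½·δx/x)² = (0.5×0.0240)² = 0.000144;  (-3·δr/r)² = (-3×0.0160)² = 0.00230
δQ/Q = √(0.0656) = 0.256

0.256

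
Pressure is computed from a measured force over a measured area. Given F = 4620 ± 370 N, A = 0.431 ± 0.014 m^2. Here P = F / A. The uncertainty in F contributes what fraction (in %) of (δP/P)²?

(δP/P)² = (1·δF/F)² + (-1·δA/A)²
  F term: (1×0.0801)² = 0.00641
  A term: (-1×0.0325)² = 0.00106
Total = 0.00747. Share from F = 0.00641/0.00747 = 0.859.

85.9%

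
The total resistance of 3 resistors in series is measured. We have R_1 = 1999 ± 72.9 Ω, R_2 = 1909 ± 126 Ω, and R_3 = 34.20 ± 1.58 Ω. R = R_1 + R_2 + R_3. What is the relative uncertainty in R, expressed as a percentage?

Sums and differences: (δR)² = Σ (cᵢ δxᵢ)².
  (δR_1)² = 5310;  (δR_2)² = 15900;  (δR_3)² = 2.50
δR = √(21200) = 146 Ω
R = 3942 Ω, so δR/R = 146/3942 = 0.0369.

3.69%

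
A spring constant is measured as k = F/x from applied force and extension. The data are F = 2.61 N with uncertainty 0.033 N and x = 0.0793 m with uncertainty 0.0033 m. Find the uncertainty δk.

k is a product of powers, so relative uncertainties combine in quadrature:
  (1·δF/F)² = (1×0.0126)² = 0.000160;  (-1·δx/x)² = (-1×0.0416)² = 0.00173
δk/k = √(0.00189) = 0.0435
k = 32.9 N/m, so δk = 0.0435 × 32.9 = 1.43 N/m.

1.43 N/m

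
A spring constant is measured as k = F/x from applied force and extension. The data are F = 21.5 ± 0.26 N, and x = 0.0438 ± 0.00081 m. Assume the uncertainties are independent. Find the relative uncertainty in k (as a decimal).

0.0221

k is a product of powers, so relative uncertainties combine in quadrature:
  (1·δF/F)² = (1×0.0121)² = 0.000146;  (-1·δx/x)² = (-1×0.0185)² = 0.000342
δk/k = √(0.000488) = 0.0221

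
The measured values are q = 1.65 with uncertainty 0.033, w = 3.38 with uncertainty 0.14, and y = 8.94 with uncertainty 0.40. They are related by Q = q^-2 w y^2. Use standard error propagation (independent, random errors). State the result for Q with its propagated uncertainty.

99.2 ± 10.6

Products/powers → add relative errors in quadrature, weighted by exponent:
  (-2·δq/q)² = (-2×0.0200)² = 0.00160;  (1·δw/w)² = (1×0.0414)² = 0.00172;  (2·δy/y)² = (2×0.0447)² = 0.00801
δQ/Q = √(0.0113) = 0.106
Q = 99.2, so δQ = 0.106 × 99.2 = 10.6.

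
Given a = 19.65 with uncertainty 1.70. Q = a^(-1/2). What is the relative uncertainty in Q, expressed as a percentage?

4.33%

Q ∝ a^(-1/2), so δQ/Q = |−½| · δa/a = 0.5 × 0.0865 = 0.0433.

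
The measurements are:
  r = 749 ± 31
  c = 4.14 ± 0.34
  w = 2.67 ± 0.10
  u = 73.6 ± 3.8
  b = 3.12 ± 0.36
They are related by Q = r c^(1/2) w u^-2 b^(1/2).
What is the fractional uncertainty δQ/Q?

For a monomial Q ∝ r, c^(1/2), w, u^-2, b^(1/2), fractional errors add in quadrature:
  (1·δr/r)² = (1×0.0414)² = 0.00171;  (½·δc/c)² = (0.5×0.0821)² = 0.00169;  (1·δw/w)² = (1×0.0375)² = 0.00140;  (-2·δu/u)² = (-2×0.0516)² = 0.0107;  (½·δb/b)² = (0.5×0.115)² = 0.00333
δQ/Q = √(0.0188) = 0.137

0.137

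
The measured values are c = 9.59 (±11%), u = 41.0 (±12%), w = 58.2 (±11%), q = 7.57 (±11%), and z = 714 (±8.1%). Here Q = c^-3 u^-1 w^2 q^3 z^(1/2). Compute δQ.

Q is a product of powers, so relative uncertainties combine in quadrature:
  (-3·δc/c)² = (-3×0.110)² = 0.109;  (-1·δu/u)² = (-1×0.120)² = 0.0144;  (2·δw/w)² = (2×0.110)² = 0.0484;  (3·δq/q)² = (3×0.110)² = 0.109;  (½·δz/z)² = (0.5×0.0810)² = 0.00164
δQ/Q = √(0.282) = 0.531
Q = 1090, so δQ = 0.531 × 1090 = 577.

577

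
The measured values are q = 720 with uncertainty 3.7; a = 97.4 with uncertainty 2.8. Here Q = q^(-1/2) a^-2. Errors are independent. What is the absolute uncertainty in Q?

2.26e-07

Since Q is a product/quotient, work with relative uncertainties:
  (−½·δq/q)² = (-0.5×0.00514)² = 6.6e-06;  (-2·δa/a)² = (-2×0.0287)² = 0.00331
δQ/Q = √(0.00331) = 0.0576
Q = 3.93e-06, so δQ = 0.0576 × 3.93e-06 = 2.26e-07.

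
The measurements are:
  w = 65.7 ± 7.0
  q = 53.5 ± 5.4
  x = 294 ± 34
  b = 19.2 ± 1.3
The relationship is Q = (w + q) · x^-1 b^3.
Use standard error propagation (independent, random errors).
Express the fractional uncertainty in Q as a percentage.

24.5%

Let u = w + q = 119. δu = √(δw² + δq²) = √(49.0 + 29.2) = 8.84, so δu/u = 0.0742.
Q is then a monomial in u, x, b:
δQ/Q = √((δu/u)² + (-1·δx/x)² + (3·δb/b)²) = √(0.00550 + 0.0134 + 0.0413) = 0.245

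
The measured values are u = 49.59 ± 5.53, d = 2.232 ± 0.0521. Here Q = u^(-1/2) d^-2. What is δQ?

Q is a product of powers, so relative uncertainties combine in quadrature:
  (−½·δu/u)² = (-0.5×0.112)² = 0.00311;  (-2·δd/d)² = (-2×0.0233)² = 0.00218
δQ/Q = √(0.00529) = 0.0727
Q = 0.02850, so δQ = 0.0727 × 0.02850 = 0.00207.

0.00207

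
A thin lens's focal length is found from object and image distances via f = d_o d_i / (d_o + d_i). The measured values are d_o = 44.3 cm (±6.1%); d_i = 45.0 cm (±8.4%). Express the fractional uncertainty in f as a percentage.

∂f/∂d_o = (d_i/(d_o+d_i))² = 0.254;  ∂f/∂d_i = (d_o/(d_o+d_i))² = 0.246
δf = √((∂f/∂d_o · δd_o)² + (∂f/∂d_i · δd_i)²) = √(0.471 + 0.865) = 1.16 cm
f = 22.3 cm, so δf/f = 1.16/22.3 = 0.0518.

5.18%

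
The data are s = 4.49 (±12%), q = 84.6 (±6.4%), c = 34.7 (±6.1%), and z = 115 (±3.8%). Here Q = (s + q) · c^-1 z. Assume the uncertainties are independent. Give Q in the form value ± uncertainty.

295 ± 27.8

Let u = s + q = 89.1. δu = √(δs² + δq²) = √(0.290 + 29.3) = 5.44, so δu/u = 0.0611.
Q is then a monomial in u, c, z:
δQ/Q = √((δu/u)² + (-1·δc/c)² + (1·δz/z)²) = √(0.00373 + 0.00372 + 0.00144) = 0.0943
Q = 295, so δQ = 0.0943 × 295 = 27.8.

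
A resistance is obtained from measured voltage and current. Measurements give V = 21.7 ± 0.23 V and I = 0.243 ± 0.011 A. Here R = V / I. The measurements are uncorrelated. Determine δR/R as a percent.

For a monomial R ∝ V, I^-1, fractional errors add in quadrature:
  (1·δV/V)² = (1×0.0106)² = 0.000112;  (-1·δI/I)² = (-1×0.0453)² = 0.00205
δR/R = √(0.00216) = 0.0465

4.65%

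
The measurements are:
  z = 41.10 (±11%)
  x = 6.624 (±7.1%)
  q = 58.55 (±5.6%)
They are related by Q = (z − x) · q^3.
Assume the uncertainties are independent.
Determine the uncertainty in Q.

1.48e+06

Let u = z − x = 34.48. δu = √(δz² + δx²) = √(20.4 + 0.221) = 4.55, so δu/u = 0.132.
Q is then a monomial in u, q:
δQ/Q = √((δu/u)² + (3·δq/q)²) = √(0.0174 + 0.0282) = 0.214
Q = 6.92e+06, so δQ = 0.214 × 6.92e+06 = 1.48e+06.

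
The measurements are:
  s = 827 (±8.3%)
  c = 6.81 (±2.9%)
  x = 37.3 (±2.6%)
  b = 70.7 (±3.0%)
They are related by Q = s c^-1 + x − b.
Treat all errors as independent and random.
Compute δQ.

10.9

Let p = s·c^-1 = 121. δp/p = √((1·δs/s)² + (-1·δc/c)²) = √(0.00689 + 0.000841) = 0.0879, so δp = 10.7.
Q = p + x − b: δQ = √(δp² + δx² + δb²) = √(114 + 0.941 + 4.50) = 10.9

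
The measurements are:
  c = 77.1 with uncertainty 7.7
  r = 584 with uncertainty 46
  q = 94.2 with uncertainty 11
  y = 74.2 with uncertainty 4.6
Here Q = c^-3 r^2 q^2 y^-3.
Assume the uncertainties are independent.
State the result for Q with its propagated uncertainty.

Relative error in a monomial: (δQ/Q)² = Σ (nᵢ · δxᵢ/xᵢ)².
  (-3·δc/c)² = (-3×0.0999)² = 0.0898;  (2·δr/r)² = (2×0.0788)² = 0.0248;  (2·δq/q)² = (2×0.117)² = 0.0545;  (-3·δy/y)² = (-3×0.0620)² = 0.0346
δQ/Q = √(0.204) = 0.451
Q = 0.0162, so δQ = 0.451 × 0.0162 = 0.00730.

0.0162 ± 0.00730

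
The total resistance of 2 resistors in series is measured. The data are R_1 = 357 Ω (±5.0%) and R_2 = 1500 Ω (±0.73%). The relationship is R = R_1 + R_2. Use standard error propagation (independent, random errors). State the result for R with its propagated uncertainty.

Sums and differences: (δR)² = Σ (cᵢ δxᵢ)².
  (δR_1)² = 319;  (δR_2)² = 120
δR = √(439) = 20.9 Ω
R = 1860 Ω.

1860 ± 20.9 Ω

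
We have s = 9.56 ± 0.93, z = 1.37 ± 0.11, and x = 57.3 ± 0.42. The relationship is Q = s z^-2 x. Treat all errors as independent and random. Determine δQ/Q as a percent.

18.8%

Q is a product of powers, so relative uncertainties combine in quadrature:
  (1·δs/s)² = (1×0.0973)² = 0.00946;  (-2·δz/z)² = (-2×0.0803)² = 0.0258;  (1·δx/x)² = (1×0.00733)² = 5.37e-05
δQ/Q = √(0.0353) = 0.188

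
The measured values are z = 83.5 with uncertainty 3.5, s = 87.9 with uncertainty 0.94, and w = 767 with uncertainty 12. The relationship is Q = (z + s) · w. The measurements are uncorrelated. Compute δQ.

Let u = z + s = 171. δu = √(δz² + δs²) = √(12.2 + 0.884) = 3.62, so δu/u = 0.0211.
Q is then a monomial in u, w:
δQ/Q = √((δu/u)² + (1·δw/w)²) = √(0.000447 + 0.000245) = 0.0263
Q = 1.31e+05, so δQ = 0.0263 × 1.31e+05 = 3460.

3460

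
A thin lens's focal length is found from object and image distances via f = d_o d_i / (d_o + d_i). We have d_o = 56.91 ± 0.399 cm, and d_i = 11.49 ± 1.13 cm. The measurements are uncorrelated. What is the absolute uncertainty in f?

∂f/∂d_o = (d_i/(d_o+d_i))² = 0.0282;  ∂f/∂d_i = (d_o/(d_o+d_i))² = 0.692
δf = √((∂f/∂d_o · δd_o)² + (∂f/∂d_i · δd_i)²) = √(0.000127 + 0.612) = 0.782 cm

0.782 cm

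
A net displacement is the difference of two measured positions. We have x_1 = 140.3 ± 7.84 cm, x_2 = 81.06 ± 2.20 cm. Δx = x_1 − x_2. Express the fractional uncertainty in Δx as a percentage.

Sums and differences: (δΔx)² = Σ (cᵢ δxᵢ)².
  (δx_1)² = 61.5;  (δx_2)² = 4.84
δΔx = √(66.3) = 8.14 cm
Δx = 59.24 cm, so δΔx/Δx = 8.14/59.24 = 0.137.

13.7%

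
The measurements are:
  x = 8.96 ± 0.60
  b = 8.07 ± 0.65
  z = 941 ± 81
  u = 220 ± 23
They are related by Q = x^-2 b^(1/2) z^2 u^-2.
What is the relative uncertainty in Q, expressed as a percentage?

Q is a product of powers, so relative uncertainties combine in quadrature:
  (-2·δx/x)² = (-2×0.0670)² = 0.0179;  (½·δb/b)² = (0.5×0.0805)² = 0.00162;  (2·δz/z)² = (2×0.0861)² = 0.0296;  (-2·δu/u)² = (-2×0.105)² = 0.0437
δQ/Q = √(0.0929) = 0.305

30.5%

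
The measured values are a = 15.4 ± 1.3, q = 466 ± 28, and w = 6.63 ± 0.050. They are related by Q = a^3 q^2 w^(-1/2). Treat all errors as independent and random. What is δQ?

8.63e+07

Since Q is a product/quotient, work with relative uncertainties:
  (3·δa/a)² = (3×0.0844)² = 0.0641;  (2·δq/q)² = (2×0.0601)² = 0.0144;  (−½·δw/w)² = (-0.5×0.00754)² = 1.42e-05
δQ/Q = √(0.0786) = 0.280
Q = 3.08e+08, so δQ = 0.280 × 3.08e+08 = 8.63e+07.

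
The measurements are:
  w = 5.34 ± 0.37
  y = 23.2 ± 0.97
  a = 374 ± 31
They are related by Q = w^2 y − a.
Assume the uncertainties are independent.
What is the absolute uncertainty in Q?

Let p = w^2·y = 662. δp/p = √((2·δw/w)² + (1·δy/y)²) = √(0.0192 + 0.00175) = 0.145, so δp = 95.8.
Q = p − a: δQ = √(δp² + δa²) = √(9170 + 961) = 101

101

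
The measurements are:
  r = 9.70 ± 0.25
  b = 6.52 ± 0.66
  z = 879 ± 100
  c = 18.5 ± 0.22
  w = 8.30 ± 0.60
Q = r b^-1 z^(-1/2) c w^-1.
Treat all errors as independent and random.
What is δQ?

0.0156

For a monomial Q ∝ r, b^-1, z^(-1/2), c, w^-1, fractional errors add in quadrature:
  (1·δr/r)² = (1×0.0258)² = 0.000664;  (-1·δb/b)² = (-1×0.101)² = 0.0102;  (−½·δz/z)² = (-0.5×0.114)² = 0.00324;  (1·δc/c)² = (1×0.0119)² = 0.000141;  (-1·δw/w)² = (-1×0.0723)² = 0.00523
δQ/Q = √(0.0195) = 0.140
Q = 0.112, so δQ = 0.140 × 0.112 = 0.0156.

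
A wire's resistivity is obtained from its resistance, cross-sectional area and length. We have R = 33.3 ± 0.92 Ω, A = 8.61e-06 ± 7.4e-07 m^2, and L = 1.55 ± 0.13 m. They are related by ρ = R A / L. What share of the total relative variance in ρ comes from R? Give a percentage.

5.03%

(δρ/ρ)² = (1·δR/R)² + (1·δA/A)² + (-1·δL/L)²
  R term: (1×0.0276)² = 0.000763
  A term: (1×0.0859)² = 0.00739
  L term: (-1×0.0839)² = 0.00703
Total = 0.0152. Share from R = 0.000763/0.0152 = 0.0503.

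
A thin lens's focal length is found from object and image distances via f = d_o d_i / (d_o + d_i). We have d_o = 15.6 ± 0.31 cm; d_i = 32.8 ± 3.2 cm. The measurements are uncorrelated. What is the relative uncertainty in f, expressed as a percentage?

∂f/∂d_o = (d_i/(d_o+d_i))² = 0.459;  ∂f/∂d_i = (d_o/(d_o+d_i))² = 0.104
δf = √((∂f/∂d_o · δd_o)² + (∂f/∂d_i · δd_i)²) = √(0.0203 + 0.111) = 0.362 cm
f = 10.6 cm, so δf/f = 0.362/10.6 = 0.0342.

3.42%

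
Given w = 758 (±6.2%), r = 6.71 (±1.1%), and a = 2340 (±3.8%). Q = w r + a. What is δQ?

332

Let p = w·r = 5090. δp/p = √((1·δw/w)² + (1·δr/r)²) = √(0.00384 + 0.000121) = 0.0630, so δp = 320.
Q = p + a: δQ = √(δp² + δa²) = √(1.03e+05 + 7910) = 332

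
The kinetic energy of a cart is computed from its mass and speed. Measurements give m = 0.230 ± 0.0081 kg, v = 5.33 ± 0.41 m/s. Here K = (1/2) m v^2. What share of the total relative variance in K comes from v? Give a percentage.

95.0%

(δK/K)² = (1·δm/m)² + (2·δv/v)²
  m term: (1×0.0352)² = 0.00124
  v term: (2×0.0769)² = 0.0237
Total = 0.0249. Share from v = 0.0237/0.0249 = 0.950.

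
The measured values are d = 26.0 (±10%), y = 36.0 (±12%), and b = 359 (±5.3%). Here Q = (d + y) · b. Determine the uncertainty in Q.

Let u = d + y = 62.0. δu = √(δd² + δy²) = √(6.76 + 18.7) = 5.04, so δu/u = 0.0813.
Q is then a monomial in u, b:
δQ/Q = √((δu/u)² + (1·δb/b)²) = √(0.00661 + 0.00281) = 0.0971
Q = 22300, so δQ = 0.0971 × 22300 = 2160.

2160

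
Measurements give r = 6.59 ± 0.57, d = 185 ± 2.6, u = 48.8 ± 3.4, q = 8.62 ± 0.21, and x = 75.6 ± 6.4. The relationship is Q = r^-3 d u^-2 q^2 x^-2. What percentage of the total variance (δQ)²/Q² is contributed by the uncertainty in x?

(δQ/Q)² = (-3·δr/r)² + (1·δd/d)² + (-2·δu/u)² + (2·δq/q)² + (-2·δx/x)²
  r term: (-3×0.0865)² = 0.0673
  d term: (1×0.0141)² = 0.000198
  u term: (-2×0.0697)² = 0.0194
  q term: (2×0.0244)² = 0.00237
  x term: (-2×0.0847)² = 0.0287
Total = 0.118. Share from x = 0.0287/0.118 = 0.243.

24.3%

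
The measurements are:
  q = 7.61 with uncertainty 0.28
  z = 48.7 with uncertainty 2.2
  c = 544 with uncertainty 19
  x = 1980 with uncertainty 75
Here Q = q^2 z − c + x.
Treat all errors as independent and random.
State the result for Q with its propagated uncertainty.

4260 ± 256

Let p = q^2·z = 2820. δp/p = √((2·δq/q)² + (1·δz/z)²) = √(0.00542 + 0.00204) = 0.0863, so δp = 244.
Q = p − c + x: δQ = √(δp² + δc² + δx²) = √(59300 + 361 + 5620) = 256
Q = 4260.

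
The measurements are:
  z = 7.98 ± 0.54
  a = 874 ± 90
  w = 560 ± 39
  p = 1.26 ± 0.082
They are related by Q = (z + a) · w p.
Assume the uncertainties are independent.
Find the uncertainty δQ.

86900

Let u = z + a = 882. δu = √(δz² + δa²) = √(0.292 + 8100) = 90.0, so δu/u = 0.102.
Q is then a monomial in u, w, p:
δQ/Q = √((δu/u)² + (1·δw/w)² + (1·δp/p)²) = √(0.0104 + 0.00485 + 0.00424) = 0.140
Q = 6.22e+05, so δQ = 0.140 × 6.22e+05 = 86900.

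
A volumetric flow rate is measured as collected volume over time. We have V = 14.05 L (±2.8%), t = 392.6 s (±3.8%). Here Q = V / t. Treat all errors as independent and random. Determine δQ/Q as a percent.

Each factor contributes (exponent × relative error)² to (δQ/Q)²:
  (1·δV/V)² = (1×0.0280)² = 0.000784;  (-1·δt/t)² = (-1×0.0380)² = 0.00144
δQ/Q = √(0.00223) = 0.0472

4.72%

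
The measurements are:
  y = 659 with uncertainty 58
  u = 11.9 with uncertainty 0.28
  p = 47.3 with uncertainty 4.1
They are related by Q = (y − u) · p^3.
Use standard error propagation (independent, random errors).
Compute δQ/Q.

0.275

Let w = y − u = 647. δw = √(δy² + δu²) = √(3360 + 0.0784) = 58.0, so δw/w = 0.0896.
Q is then a monomial in w, p:
δQ/Q = √((δw/w)² + (3·δp/p)²) = √(0.00803 + 0.0676) = 0.275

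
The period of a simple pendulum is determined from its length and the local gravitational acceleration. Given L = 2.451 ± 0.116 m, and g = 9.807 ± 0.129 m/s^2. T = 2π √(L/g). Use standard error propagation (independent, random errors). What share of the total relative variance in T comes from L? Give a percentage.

92.8%

(δT/T)² = (½·δL/L)² + (−½·δg/g)²
  L term: (0.5×0.0473)² = 0.000560
  g term: (-0.5×0.0132)² = 4.33e-05
Total = 0.000603. Share from L = 0.000560/0.000603 = 0.928.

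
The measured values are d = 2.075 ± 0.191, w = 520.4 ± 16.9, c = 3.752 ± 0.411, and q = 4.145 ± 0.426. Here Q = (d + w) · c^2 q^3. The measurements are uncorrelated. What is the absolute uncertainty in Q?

1.99e+05

Let u = d + w = 522.5. δu = √(δd² + δw²) = √(0.0365 + 286) = 16.9, so δu/u = 0.0323.
Q is then a monomial in u, c, q:
δQ/Q = √((δu/u)² + (2·δc/c)² + (3·δq/q)²) = √(0.00105 + 0.0480 + 0.0951) = 0.380
Q = 523800, so δQ = 0.380 × 523800 = 1.99e+05.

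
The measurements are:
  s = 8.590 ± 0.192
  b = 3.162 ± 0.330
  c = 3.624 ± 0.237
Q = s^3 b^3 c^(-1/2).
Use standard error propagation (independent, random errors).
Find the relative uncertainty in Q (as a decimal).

Since Q is a product/quotient, work with relative uncertainties:
  (3·δs/s)² = (3×0.0224)² = 0.00450;  (3·δb/b)² = (3×0.104)² = 0.0980;  (−½·δc/c)² = (-0.5×0.0654)² = 0.00107
δQ/Q = √(0.104) = 0.322

0.322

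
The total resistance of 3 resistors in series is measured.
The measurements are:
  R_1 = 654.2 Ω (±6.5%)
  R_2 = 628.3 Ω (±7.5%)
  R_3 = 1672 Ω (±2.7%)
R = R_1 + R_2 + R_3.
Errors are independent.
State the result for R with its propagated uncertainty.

2954 ± 77.9 Ω

Each term contributes (cᵢ δxᵢ)² to (δR)²:
  (δR_1)² = 1810;  (δR_2)² = 2220;  (δR_3)² = 2040
δR = √(6070) = 77.9 Ω
R = 2954 Ω.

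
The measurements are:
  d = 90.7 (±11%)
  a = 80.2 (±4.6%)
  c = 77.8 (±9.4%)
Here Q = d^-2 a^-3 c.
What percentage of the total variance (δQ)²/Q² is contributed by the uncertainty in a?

25.0%

(δQ/Q)² = (-2·δd/d)² + (-3·δa/a)² + (1·δc/c)²
  d term: (-2×0.110)² = 0.0484
  a term: (-3×0.0460)² = 0.0190
  c term: (1×0.0940)² = 0.00884
Total = 0.0763. Share from a = 0.0190/0.0763 = 0.250.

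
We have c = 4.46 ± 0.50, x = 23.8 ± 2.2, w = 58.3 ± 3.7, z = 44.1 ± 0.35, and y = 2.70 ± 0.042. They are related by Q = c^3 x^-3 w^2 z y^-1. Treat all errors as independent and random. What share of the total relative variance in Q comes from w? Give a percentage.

7.80%

(δQ/Q)² = (3·δc/c)² + (-3·δx/x)² + (2·δw/w)² + (1·δz/z)² + (-1·δy/y)²
  c term: (3×0.112)² = 0.113
  x term: (-3×0.0924)² = 0.0769
  w term: (2×0.0635)² = 0.0161
  z term: (1×0.00794)² = 6.3e-05
  y term: (-1×0.0156)² = 0.000242
Total = 0.206. Share from w = 0.0161/0.206 = 0.0780.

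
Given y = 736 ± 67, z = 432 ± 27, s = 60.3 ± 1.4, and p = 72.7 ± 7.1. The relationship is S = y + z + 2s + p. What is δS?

72.6

Absolute uncertainties add in quadrature for a linear combination:
  (δy)² = 4490;  (δz)² = 729;  (2·δs)² = 7.84;  (δp)² = 50.4
δS = √(5280) = 72.6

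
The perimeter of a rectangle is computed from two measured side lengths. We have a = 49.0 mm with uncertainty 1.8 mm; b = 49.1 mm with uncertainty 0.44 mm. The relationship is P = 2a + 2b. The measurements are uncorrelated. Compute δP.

3.71 mm

For a sum/difference, combine absolute errors in quadrature:
  (2·δa)² = 13.0;  (2·δb)² = 0.774
δP = √(13.7) = 3.71 mm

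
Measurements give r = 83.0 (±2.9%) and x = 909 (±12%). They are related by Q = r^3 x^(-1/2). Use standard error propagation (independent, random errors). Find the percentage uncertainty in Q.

10.6%

For a monomial Q ∝ r^3, x^(-1/2), fractional errors add in quadrature:
  (3·δr/r)² = (3×0.0290)² = 0.00757;  (−½·δx/x)² = (-0.5×0.120)² = 0.00360
δQ/Q = √(0.0112) = 0.106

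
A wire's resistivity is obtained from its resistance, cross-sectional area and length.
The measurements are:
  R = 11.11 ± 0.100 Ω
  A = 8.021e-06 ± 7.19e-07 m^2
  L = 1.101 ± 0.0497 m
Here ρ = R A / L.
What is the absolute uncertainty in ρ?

8.16e-06 Ω·m

Each factor contributes (exponent × relative error)² to (δρ/ρ)²:
  (1·δR/R)² = (1×0.00900)² = 8.1e-05;  (1·δA/A)² = (1×0.0896)² = 0.00804;  (-1·δL/L)² = (-1×0.0451)² = 0.00204
δρ/ρ = √(0.0102) = 0.101
ρ = 8.094e-05 Ω·m, so δρ = 0.101 × 8.094e-05 = 8.16e-06 Ω·m.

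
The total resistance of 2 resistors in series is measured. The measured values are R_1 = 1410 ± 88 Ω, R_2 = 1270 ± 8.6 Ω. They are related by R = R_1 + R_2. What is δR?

88.4 Ω

Each term contributes (cᵢ δxᵢ)² to (δR)²:
  (δR_1)² = 7740;  (δR_2)² = 74.0
δR = √(7820) = 88.4 Ω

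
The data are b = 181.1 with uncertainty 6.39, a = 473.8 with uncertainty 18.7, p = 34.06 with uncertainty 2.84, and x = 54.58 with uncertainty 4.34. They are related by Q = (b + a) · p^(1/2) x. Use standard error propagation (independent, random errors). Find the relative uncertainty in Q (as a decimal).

Let u = b + a = 654.9. δu = √(δb² + δa²) = √(40.8 + 350) = 19.8, so δu/u = 0.0302.
Q is then a monomial in u, p, x:
δQ/Q = √((δu/u)² + (½·δp/p)² + (1·δx/x)²) = √(0.000911 + 0.00174 + 0.00632) = 0.0947

0.0947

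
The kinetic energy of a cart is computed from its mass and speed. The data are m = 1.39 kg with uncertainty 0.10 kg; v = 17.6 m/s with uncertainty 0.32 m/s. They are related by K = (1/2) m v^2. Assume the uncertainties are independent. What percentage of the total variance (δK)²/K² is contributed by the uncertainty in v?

(δK/K)² = (1·δm/m)² + (2·δv/v)²
  m term: (1×0.0719)² = 0.00518
  v term: (2×0.0182)² = 0.00132
Total = 0.00650. Share from v = 0.00132/0.00650 = 0.203.

20.3%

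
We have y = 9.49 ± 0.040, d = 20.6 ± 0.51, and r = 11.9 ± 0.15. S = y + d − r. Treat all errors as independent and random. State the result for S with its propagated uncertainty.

18.2 ± 0.533

Sums and differences: (δS)² = Σ (cᵢ δxᵢ)².
  (δy)² = 0.00160;  (δd)² = 0.260;  (δr)² = 0.0225
δS = √(0.284) = 0.533
S = 18.2.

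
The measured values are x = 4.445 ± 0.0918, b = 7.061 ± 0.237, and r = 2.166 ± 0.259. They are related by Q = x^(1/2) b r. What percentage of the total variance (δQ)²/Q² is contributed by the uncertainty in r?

92.1%

(δQ/Q)² = (½·δx/x)² + (1·δb/b)² + (1·δr/r)²
  x term: (0.5×0.0207)² = 0.000107
  b term: (1×0.0336)² = 0.00113
  r term: (1×0.120)² = 0.0143
Total = 0.0155. Share from r = 0.0143/0.0155 = 0.921.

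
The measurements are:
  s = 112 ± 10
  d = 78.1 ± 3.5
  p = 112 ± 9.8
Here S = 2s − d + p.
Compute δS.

S is a linear combination, so absolute uncertainties add in quadrature:
  (2·δs)² = 400;  (δd)² = 12.2;  (δp)² = 96.0
δS = √(508) = 22.5

22.5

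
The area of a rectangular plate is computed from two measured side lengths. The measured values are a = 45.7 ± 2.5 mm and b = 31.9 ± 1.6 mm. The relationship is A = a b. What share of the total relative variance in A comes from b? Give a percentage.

45.7%

(δA/A)² = (1·δa/a)² + (1·δb/b)²
  a term: (1×0.0547)² = 0.00299
  b term: (1×0.0502)² = 0.00252
Total = 0.00551. Share from b = 0.00252/0.00551 = 0.457.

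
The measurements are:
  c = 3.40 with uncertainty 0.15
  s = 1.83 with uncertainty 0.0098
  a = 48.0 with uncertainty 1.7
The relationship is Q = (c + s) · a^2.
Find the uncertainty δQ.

Let u = c + s = 5.23. δu = √(δc² + δs²) = √(0.0225 + 9.6e-05) = 0.150, so δu/u = 0.0287.
Q is then a monomial in u, a:
δQ/Q = √((δu/u)² + (2·δa/a)²) = √(0.000826 + 0.00502) = 0.0764
Q = 12000, so δQ = 0.0764 × 12000 = 921.

921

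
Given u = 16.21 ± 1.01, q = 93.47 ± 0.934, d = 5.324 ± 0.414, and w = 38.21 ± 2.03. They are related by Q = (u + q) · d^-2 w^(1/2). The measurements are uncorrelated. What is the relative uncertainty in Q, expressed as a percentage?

Let h = u + q = 109.7. δh = √(δu² + δq²) = √(1.02 + 0.872) = 1.38, so δh/h = 0.0125.
Q is then a monomial in h, d, w:
δQ/Q = √((δh/h)² + (-2·δd/d)² + (½·δw/w)²) = √(0.000157 + 0.0242 + 0.000706) = 0.158

15.8%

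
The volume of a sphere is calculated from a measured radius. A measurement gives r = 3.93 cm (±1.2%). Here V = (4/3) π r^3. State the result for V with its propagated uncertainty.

Each factor contributes (exponent × relative error)² to (δV/V)²:
  (3·δr/r)² = (3×0.0120)² = 0.00130
δV/V = √(0.00130) = 0.0360
V = 254 cm^3, so δV = 0.0360 × 254 = 9.15 cm^3.

254 ± 9.15 cm^3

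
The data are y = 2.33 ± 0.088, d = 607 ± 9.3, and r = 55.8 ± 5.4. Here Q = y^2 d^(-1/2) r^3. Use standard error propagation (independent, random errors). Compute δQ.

11500

Products/powers → add relative errors in quadrature, weighted by exponent:
  (2·δy/y)² = (2×0.0378)² = 0.00571;  (−½·δd/d)² = (-0.5×0.0153)² = 5.87e-05;  (3·δr/r)² = (3×0.0968)² = 0.0843
δQ/Q = √(0.0901) = 0.300
Q = 38300, so δQ = 0.300 × 38300 = 11500.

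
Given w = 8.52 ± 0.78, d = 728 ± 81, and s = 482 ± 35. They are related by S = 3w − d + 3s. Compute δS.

133

Sums and differences: (δS)² = Σ (cᵢ δxᵢ)².
  (3·δw)² = 5.48;  (δd)² = 6560;  (3·δs)² = 11000
δS = √(17600) = 133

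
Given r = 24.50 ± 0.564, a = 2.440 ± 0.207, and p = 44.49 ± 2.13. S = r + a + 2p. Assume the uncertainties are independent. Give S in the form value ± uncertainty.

115.9 ± 4.30

Absolute uncertainties add in quadrature for a linear combination:
  (δr)² = 0.318;  (δa)² = 0.0428;  (2·δp)² = 18.1
δS = √(18.5) = 4.30
S = 115.9.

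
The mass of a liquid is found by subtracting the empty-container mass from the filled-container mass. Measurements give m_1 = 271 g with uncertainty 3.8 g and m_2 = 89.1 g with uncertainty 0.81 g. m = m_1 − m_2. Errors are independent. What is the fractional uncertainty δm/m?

For a sum/difference, combine absolute errors in quadrature:
  (δm_1)² = 14.4;  (δm_2)² = 0.656
δm = √(15.1) = 3.89 g
m = 182 g, so δm/m = 3.89/182 = 0.0214.

0.0214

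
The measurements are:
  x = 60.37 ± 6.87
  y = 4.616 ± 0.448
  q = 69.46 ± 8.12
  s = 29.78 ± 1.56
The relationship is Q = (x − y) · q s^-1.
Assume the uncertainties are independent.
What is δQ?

Let u = x − y = 55.75. δu = √(δx² + δy²) = √(47.2 + 0.201) = 6.88, so δu/u = 0.123.
Q is then a monomial in u, q, s:
δQ/Q = √((δu/u)² + (1·δq/q)² + (-1·δs/s)²) = √(0.0152 + 0.0137 + 0.00274) = 0.178
Q = 130.0, so δQ = 0.178 × 130.0 = 23.1.

23.1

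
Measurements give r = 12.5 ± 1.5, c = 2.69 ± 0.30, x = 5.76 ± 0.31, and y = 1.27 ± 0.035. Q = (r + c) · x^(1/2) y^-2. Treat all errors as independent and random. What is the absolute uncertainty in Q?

Let u = r + c = 15.2. δu = √(δr² + δc²) = √(2.25 + 0.0900) = 1.53, so δu/u = 0.101.
Q is then a monomial in u, x, y:
δQ/Q = √((δu/u)² + (½·δx/x)² + (-2·δy/y)²) = √(0.0101 + 0.000724 + 0.00304) = 0.118
Q = 22.6, so δQ = 0.118 × 22.6 = 2.67.

2.67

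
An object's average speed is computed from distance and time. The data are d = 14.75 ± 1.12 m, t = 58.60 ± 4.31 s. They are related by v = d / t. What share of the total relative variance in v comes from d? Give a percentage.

(δv/v)² = (1·δd/d)² + (-1·δt/t)²
  d term: (1×0.0759)² = 0.00577
  t term: (-1×0.0735)² = 0.00541
Total = 0.0112. Share from d = 0.00577/0.0112 = 0.516.

51.6%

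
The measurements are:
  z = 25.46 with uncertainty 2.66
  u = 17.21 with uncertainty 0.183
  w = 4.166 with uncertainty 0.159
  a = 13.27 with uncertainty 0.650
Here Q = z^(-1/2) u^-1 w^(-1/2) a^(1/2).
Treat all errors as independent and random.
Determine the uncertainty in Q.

Q is a product of powers, so relative uncertainties combine in quadrature:
  (−½·δz/z)² = (-0.5×0.104)² = 0.00273;  (-1·δu/u)² = (-1×0.0106)² = 0.000113;  (−½·δw/w)² = (-0.5×0.0382)² = 0.000364;  (½·δa/a)² = (0.5×0.0490)² = 0.000600
δQ/Q = √(0.00381) = 0.0617
Q = 0.02055, so δQ = 0.0617 × 0.02055 = 0.00127.

0.00127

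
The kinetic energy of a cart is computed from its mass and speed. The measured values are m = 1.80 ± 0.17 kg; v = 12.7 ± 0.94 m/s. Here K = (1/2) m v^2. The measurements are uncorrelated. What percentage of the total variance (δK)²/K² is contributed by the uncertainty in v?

71.1%

(δK/K)² = (1·δm/m)² + (2·δv/v)²
  m term: (1×0.0944)² = 0.00892
  v term: (2×0.0740)² = 0.0219
Total = 0.0308. Share from v = 0.0219/0.0308 = 0.711.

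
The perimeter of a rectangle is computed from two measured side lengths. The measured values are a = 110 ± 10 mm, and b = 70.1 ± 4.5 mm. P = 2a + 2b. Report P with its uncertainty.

360 ± 21.9 mm

Each term contributes (cᵢ δxᵢ)² to (δP)²:
  (2·δa)² = 400;  (2·δb)² = 81.0
δP = √(481) = 21.9 mm
P = 360 mm.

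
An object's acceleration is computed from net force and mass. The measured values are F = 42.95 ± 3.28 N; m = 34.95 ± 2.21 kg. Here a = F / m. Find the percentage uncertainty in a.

For a monomial a ∝ F, m^-1, fractional errors add in quadrature:
  (1·δF/F)² = (1×0.0764)² = 0.00583;  (-1·δm/m)² = (-1×0.0632)² = 0.00400
δa/a = √(0.00983) = 0.0991

9.91%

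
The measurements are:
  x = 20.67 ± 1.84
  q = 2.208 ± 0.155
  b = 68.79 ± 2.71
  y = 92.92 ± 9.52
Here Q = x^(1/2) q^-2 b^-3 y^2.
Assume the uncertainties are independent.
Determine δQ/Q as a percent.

27.9%

Each factor contributes (exponent × relative error)² to (δQ/Q)²:
  (½·δx/x)² = (0.5×0.0890)² = 0.00198;  (-2·δq/q)² = (-2×0.0702)² = 0.0197;  (-3·δb/b)² = (-3×0.0394)² = 0.0140;  (2·δy/y)² = (2×0.102)² = 0.0420
δQ/Q = √(0.0776) = 0.279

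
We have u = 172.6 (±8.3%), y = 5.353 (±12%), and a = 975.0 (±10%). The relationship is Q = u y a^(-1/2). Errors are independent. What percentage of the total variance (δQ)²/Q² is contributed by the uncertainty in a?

10.5%

(δQ/Q)² = (1·δu/u)² + (1·δy/y)² + (−½·δa/a)²
  u term: (1×0.0830)² = 0.00689
  y term: (1×0.120)² = 0.0144
  a term: (-0.5×0.100)² = 0.00250
Total = 0.0238. Share from a = 0.00250/0.0238 = 0.105.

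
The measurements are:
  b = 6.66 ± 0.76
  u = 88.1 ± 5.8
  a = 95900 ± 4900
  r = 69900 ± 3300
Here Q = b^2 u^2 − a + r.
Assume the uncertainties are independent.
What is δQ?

90900

Let p = b^2·u^2 = 3.44e+05. δp/p = √((2·δb/b)² + (2·δu/u)²) = √(0.0521 + 0.0173) = 0.263, so δp = 90700.
Q = p − a + r: δQ = √(δp² + δa² + δr²) = √(8.23e+09 + 2.4e+07 + 1.09e+07) = 90900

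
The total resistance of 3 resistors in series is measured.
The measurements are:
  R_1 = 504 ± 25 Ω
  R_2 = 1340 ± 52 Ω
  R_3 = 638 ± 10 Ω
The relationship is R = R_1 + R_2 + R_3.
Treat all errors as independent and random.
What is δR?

Absolute uncertainties add in quadrature for a linear combination:
  (δR_1)² = 625;  (δR_2)² = 2700;  (δR_3)² = 100
δR = √(3430) = 58.6 Ω

58.6 Ω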